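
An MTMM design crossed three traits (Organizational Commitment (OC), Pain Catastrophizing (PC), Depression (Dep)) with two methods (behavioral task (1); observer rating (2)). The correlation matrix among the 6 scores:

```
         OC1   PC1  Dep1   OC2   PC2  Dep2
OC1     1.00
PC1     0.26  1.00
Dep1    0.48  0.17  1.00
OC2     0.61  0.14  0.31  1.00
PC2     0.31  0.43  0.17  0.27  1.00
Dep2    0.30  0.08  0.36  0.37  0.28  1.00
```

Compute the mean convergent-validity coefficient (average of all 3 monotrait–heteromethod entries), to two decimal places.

Convergent values: 0.61, 0.43, 0.36; mean = 1.40/3 = 0.47.

0.47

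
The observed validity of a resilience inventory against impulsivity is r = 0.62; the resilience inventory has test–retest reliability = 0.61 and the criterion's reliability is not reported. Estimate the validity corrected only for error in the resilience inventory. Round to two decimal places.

0.79

Single correction: r_c = r_obs / √r_xx = 0.62 / √0.61 = 0.62 / 0.7810 ≈ 0.79.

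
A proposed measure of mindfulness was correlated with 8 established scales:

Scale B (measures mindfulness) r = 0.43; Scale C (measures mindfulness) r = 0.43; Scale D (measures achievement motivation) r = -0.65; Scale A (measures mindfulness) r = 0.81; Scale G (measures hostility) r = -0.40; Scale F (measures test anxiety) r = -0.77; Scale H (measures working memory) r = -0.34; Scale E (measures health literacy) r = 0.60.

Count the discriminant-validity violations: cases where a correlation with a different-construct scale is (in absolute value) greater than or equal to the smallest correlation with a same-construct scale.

Convergent (same construct = mindfulness): Scale B, Scale C, Scale A.
Smallest convergent = 0.43. Discriminant |r|: 0.65, 0.40, 0.77, 0.34, 0.60; count ≥ 0.43 → 3.

3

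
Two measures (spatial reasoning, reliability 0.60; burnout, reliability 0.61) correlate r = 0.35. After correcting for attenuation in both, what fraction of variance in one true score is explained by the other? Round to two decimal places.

Disattenuated r = 0.35 / √(0.60 × 0.61) = 0.35 / 0.6050 = 0.5785.
Shared true-score variance = 0.5785² = 0.3347 ≈ 0.33.

0.33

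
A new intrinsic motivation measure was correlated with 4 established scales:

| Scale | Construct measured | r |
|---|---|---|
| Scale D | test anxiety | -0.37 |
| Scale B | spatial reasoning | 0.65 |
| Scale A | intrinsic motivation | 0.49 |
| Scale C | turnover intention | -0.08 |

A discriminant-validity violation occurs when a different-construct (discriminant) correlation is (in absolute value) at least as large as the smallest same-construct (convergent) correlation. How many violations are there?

Convergent (same construct = intrinsic motivation): Scale A.
Smallest convergent = 0.49. Discriminant |r|: 0.37, 0.65, 0.08; count ≥ 0.49 → 1.

1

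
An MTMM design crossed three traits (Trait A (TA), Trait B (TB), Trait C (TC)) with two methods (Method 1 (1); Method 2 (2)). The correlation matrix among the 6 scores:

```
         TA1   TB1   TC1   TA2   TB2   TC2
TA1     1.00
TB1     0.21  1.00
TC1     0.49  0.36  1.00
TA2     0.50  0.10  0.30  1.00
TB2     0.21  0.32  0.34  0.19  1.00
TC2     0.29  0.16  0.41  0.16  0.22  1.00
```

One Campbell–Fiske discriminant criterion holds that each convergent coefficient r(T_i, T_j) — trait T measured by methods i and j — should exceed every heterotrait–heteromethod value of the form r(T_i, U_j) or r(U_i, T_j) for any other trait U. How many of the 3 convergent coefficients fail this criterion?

Each convergent coefficient versus the relevant comparison correlations:
TA (methods 1·2): 0.50 vs {0.21, 0.10, 0.29, 0.30} → pass.
TB (methods 1·2): 0.32 vs {0.10, 0.21, 0.16, 0.34} → fail.
TC (methods 1·2): 0.41 vs {0.30, 0.29, 0.34, 0.16} → pass.
1 of 3 fail.

1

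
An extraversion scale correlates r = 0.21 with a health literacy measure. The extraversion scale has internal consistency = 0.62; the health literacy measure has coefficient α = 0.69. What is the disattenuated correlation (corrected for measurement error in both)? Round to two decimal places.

0.32

r_true = r_obs / √(r_xx · r_yy) = 0.21 / √(0.62 × 0.69) = 0.21 / √0.4278 = 0.21 / 0.6541 ≈ 0.32.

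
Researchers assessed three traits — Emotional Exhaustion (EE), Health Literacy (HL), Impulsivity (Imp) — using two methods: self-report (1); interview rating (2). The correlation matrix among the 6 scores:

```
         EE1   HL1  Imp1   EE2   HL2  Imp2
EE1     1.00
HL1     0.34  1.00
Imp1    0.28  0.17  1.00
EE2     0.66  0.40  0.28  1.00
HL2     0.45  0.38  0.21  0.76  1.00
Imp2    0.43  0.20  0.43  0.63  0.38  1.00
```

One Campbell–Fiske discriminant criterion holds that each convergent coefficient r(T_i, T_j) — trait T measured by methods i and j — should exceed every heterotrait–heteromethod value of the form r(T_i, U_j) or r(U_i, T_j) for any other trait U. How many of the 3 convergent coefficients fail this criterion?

2

Convergent coefficients and their comparison sets:
EE (methods 1·2): 0.66 vs {0.45, 0.40, 0.43, 0.28} → pass.
HL (methods 1·2): 0.38 vs {0.40, 0.45, 0.20, 0.21} → fail.
Imp (methods 1·2): 0.43 vs {0.28, 0.43, 0.21, 0.20} → fail.
2 of 3 fail.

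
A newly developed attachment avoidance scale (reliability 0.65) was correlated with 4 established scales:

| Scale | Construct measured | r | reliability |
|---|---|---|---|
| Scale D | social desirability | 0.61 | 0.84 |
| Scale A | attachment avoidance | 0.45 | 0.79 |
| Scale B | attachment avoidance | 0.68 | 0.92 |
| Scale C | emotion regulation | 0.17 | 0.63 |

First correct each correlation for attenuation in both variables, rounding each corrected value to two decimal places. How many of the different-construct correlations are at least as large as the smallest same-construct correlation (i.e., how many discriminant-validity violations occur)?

Disattenuated r (r / √(r_scale · r_new)):
  Scale D (disc): 0.61 / √(0.84·0.65) = 0.83
  Scale A (conv): 0.45 / √(0.79·0.65) = 0.63
  Scale B (conv): 0.68 / √(0.92·0.65) = 0.88
  Scale C (disc): 0.17 / √(0.63·0.65) = 0.27
Smallest convergent = 0.63. Discriminant values: 0.83, 0.27; count ≥ 0.63 → 1.

1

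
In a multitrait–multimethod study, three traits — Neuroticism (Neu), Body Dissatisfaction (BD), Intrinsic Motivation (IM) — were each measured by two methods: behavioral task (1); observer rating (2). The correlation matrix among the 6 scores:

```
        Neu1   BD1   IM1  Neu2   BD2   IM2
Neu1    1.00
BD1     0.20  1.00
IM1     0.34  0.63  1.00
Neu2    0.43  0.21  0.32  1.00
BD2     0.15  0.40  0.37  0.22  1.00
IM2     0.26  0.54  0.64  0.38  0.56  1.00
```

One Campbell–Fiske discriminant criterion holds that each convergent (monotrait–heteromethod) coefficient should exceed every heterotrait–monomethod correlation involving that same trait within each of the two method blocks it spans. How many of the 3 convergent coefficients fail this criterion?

1

Convergent coefficients and their comparison sets:
Neu (methods 1·2): 0.43 vs {0.20, 0.22, 0.34, 0.38} → pass.
BD (methods 1·2): 0.40 vs {0.20, 0.22, 0.63, 0.56} → fail.
IM (methods 1·2): 0.64 vs {0.34, 0.38, 0.63, 0.56} → pass.
1 of 3 fail.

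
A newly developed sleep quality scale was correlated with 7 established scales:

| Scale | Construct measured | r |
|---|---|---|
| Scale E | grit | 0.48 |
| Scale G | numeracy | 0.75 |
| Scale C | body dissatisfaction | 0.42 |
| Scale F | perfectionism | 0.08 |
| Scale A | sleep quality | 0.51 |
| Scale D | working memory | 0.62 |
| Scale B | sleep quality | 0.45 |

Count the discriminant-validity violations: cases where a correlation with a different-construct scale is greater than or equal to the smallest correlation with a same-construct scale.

3

Convergent (same construct = sleep quality): Scale A, Scale B.
Smallest convergent = 0.45. Discriminant values: 0.48, 0.75, 0.42, 0.08, 0.62; count ≥ 0.45 → 3.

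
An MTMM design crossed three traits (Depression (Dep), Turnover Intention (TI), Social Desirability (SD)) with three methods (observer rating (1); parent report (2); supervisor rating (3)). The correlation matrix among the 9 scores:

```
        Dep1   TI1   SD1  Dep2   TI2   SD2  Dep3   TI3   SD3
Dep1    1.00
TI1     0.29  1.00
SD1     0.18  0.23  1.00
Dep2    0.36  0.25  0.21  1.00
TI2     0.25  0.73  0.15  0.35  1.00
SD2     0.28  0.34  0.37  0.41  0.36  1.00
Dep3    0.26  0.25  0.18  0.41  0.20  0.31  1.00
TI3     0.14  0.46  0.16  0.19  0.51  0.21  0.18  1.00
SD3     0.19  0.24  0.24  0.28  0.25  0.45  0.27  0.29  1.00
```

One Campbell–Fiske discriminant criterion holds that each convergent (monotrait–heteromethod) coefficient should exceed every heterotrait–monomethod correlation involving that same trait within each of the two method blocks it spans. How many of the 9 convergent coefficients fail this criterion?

Checking each validity diagonal entry against its comparison values:
Dep (methods 1·2): 0.36 vs {0.29, 0.35, 0.18, 0.41} → fail.
Dep (methods 1·3): 0.26 vs {0.29, 0.18, 0.18, 0.27} → fail.
Dep (methods 2·3): 0.41 vs {0.35, 0.18, 0.41, 0.27} → fail.
TI (methods 1·2): 0.73 vs {0.29, 0.35, 0.23, 0.36} → pass.
TI (methods 1·3): 0.46 vs {0.29, 0.18, 0.23, 0.29} → pass.
TI (methods 2·3): 0.51 vs {0.35, 0.18, 0.36, 0.29} → pass.
SD (methods 1·2): 0.37 vs {0.18, 0.41, 0.23, 0.36} → fail.
SD (methods 1·3): 0.24 vs {0.18, 0.27, 0.23, 0.29} → fail.
SD (methods 2·3): 0.45 vs {0.41, 0.27, 0.36, 0.29} → pass.
5 of 9 fail.

5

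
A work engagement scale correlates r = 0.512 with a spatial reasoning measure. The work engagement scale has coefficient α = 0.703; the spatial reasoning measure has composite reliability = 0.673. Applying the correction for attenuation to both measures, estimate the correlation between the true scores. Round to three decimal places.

0.744

r_true = r_obs / √(r_xx · r_yy) = 0.512 / √(0.703 × 0.673) = 0.512 / √0.473119 = 0.512 / 0.6878 ≈ 0.744.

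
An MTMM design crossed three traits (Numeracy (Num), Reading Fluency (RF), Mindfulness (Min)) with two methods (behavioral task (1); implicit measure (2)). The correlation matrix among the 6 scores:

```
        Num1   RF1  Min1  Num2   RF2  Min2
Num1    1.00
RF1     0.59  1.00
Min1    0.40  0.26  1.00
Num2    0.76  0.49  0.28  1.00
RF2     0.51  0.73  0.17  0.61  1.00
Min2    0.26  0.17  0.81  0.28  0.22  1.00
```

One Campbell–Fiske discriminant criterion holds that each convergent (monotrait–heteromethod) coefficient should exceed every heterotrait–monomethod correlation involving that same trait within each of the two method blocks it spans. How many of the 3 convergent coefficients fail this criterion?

0

Convergent coefficients and their comparison sets:
Num (methods 1·2): 0.76 vs {0.59, 0.61, 0.40, 0.28} → pass.
RF (methods 1·2): 0.73 vs {0.59, 0.61, 0.26, 0.22} → pass.
Min (methods 1·2): 0.81 vs {0.40, 0.28, 0.26, 0.22} → pass.
0 of 3 fail.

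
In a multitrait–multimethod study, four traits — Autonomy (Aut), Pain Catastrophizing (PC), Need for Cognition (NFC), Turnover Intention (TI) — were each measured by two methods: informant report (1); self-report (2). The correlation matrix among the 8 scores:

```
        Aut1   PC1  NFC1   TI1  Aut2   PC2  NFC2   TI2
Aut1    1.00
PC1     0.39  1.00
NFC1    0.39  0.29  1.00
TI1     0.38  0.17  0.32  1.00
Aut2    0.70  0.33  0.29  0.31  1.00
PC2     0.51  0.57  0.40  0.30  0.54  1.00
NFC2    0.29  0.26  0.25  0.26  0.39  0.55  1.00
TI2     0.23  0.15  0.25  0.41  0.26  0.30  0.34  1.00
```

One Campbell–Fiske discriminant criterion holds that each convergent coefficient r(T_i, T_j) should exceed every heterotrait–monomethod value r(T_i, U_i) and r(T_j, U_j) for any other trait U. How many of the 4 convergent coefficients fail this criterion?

1

Each convergent coefficient versus the relevant comparison correlations:
Aut (methods 1·2): 0.70 vs {0.39, 0.54, 0.39, 0.39, 0.38, 0.26} → pass.
PC (methods 1·2): 0.57 vs {0.39, 0.54, 0.29, 0.55, 0.17, 0.30} → pass.
NFC (methods 1·2): 0.25 vs {0.39, 0.39, 0.29, 0.55, 0.32, 0.34} → fail.
TI (methods 1·2): 0.41 vs {0.38, 0.26, 0.17, 0.30, 0.32, 0.34} → pass.
1 of 4 fail.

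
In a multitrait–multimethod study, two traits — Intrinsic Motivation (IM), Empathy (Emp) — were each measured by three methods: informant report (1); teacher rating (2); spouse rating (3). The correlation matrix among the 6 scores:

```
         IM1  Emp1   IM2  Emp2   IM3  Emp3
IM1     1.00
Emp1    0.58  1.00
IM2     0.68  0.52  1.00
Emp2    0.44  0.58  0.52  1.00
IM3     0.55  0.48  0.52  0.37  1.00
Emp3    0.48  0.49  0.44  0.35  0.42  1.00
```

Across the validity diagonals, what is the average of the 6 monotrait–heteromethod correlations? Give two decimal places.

Convergent values: 0.68, 0.55, 0.52, 0.58, 0.49, 0.35; mean = 3.17/6 = 0.53.

0.53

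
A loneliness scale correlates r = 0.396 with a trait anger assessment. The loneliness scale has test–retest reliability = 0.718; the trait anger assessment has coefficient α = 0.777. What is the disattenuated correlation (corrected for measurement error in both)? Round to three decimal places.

r_true = r_obs / √(r_xx · r_yy) = 0.396 / √(0.718 × 0.777) = 0.396 / √0.557886 = 0.396 / 0.7469 ≈ 0.530.

0.530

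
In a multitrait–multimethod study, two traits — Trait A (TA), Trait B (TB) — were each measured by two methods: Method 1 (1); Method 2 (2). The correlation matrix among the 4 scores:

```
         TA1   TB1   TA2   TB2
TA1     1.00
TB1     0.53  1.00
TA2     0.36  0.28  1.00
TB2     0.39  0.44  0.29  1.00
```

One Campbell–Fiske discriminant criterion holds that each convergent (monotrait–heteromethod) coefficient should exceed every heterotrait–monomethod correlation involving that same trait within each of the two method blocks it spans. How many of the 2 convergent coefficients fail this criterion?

2

Checking each validity diagonal entry against its comparison values:
TA (methods 1·2): 0.36 vs {0.53, 0.29} → fail.
TB (methods 1·2): 0.44 vs {0.53, 0.29} → fail.
2 of 2 fail.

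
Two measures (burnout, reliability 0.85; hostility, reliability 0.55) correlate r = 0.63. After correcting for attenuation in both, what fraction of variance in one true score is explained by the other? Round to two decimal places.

Disattenuated r = 0.63 / √(0.85 × 0.55) = 0.63 / 0.6837 = 0.9215.
Shared true-score variance = 0.9215² = 0.8492 ≈ 0.85.

0.85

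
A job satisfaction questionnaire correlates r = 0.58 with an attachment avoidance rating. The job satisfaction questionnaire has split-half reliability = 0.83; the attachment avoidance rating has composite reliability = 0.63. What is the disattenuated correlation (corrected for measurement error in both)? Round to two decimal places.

0.80

r_true = r_obs / √(r_xx · r_yy) = 0.58 / √(0.83 × 0.63) = 0.58 / √0.5229 = 0.58 / 0.7231 ≈ 0.80.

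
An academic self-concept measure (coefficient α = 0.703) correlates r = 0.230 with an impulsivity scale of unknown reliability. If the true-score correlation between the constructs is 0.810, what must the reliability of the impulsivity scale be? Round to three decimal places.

r_true = r_obs / √(r_xx · r_yy) ⇒ 0.810 = 0.230 / √(0.703 · r_yy).
√(0.703 · r_yy) = 0.230 / 0.810 = 0.2840; 0.703 · r_yy = 0.0807; r_yy = 0.0807 / 0.703 ≈ 0.115.

0.115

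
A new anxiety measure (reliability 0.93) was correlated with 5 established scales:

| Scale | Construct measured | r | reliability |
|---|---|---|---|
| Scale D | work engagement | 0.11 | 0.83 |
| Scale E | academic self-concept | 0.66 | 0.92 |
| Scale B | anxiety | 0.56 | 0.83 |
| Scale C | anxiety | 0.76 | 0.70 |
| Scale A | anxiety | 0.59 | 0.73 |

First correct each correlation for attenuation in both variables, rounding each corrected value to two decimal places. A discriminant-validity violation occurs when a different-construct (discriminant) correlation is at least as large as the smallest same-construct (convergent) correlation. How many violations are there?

1

Disattenuated r (r / √(r_scale · r_new)):
  Scale D (disc): 0.11 / √(0.83·0.93) = 0.13
  Scale E (disc): 0.66 / √(0.92·0.93) = 0.71
  Scale B (conv): 0.56 / √(0.83·0.93) = 0.64
  Scale C (conv): 0.76 / √(0.70·0.93) = 0.94
  Scale A (conv): 0.59 / √(0.73·0.93) = 0.72
Smallest convergent = 0.64. Discriminant values: 0.13, 0.71; count ≥ 0.64 → 1.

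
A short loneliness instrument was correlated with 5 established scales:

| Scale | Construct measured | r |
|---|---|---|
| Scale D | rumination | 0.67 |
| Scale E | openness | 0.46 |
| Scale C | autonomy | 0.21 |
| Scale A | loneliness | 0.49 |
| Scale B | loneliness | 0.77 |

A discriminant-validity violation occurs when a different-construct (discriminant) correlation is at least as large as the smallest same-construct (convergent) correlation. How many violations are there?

1

Convergent (same construct = loneliness): Scale A, Scale B.
Smallest convergent = 0.49. Discriminant values: 0.67, 0.46, 0.21; count ≥ 0.49 → 1.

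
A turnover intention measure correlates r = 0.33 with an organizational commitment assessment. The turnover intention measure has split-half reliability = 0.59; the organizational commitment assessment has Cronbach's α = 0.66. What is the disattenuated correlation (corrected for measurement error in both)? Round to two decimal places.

0.53

r_true = r_obs / √(r_xx · r_yy) = 0.33 / √(0.59 × 0.66) = 0.33 / √0.3894 = 0.33 / 0.6240 ≈ 0.53.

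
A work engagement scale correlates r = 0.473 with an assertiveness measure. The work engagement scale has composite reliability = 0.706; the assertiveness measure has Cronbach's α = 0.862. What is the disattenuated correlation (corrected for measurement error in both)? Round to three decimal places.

r_true = r_obs / √(r_xx · r_yy) = 0.473 / √(0.706 × 0.862) = 0.473 / √0.608572 = 0.473 / 0.7801 ≈ 0.606.

0.606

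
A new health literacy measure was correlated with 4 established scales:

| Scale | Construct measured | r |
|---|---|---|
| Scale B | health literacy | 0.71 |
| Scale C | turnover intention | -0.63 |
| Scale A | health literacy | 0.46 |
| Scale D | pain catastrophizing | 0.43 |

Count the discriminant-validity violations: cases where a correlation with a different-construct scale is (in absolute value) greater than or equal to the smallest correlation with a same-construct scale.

1

Convergent (same construct = health literacy): Scale B, Scale A.
Smallest convergent = 0.46. Discriminant |r|: 0.63, 0.43; count ≥ 0.46 → 1.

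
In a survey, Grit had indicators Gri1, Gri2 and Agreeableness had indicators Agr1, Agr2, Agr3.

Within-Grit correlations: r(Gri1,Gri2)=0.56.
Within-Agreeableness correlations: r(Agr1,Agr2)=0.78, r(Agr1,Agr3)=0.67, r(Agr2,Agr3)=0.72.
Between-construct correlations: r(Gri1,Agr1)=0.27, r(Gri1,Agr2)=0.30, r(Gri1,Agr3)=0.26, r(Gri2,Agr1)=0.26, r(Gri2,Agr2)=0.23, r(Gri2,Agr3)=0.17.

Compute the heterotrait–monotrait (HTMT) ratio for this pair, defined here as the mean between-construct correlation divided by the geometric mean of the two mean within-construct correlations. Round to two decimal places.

0.39

Mean between = 1.49/6 = 0.2483.
Mean within-Gri = 0.56/1 = 0.5600; mean within-Agr = 2.17/3 = 0.7233.
Geometric mean = √(0.5600 × 0.7233) = 0.6364.
HTMT = 0.2483 / 0.6364 = 0.39.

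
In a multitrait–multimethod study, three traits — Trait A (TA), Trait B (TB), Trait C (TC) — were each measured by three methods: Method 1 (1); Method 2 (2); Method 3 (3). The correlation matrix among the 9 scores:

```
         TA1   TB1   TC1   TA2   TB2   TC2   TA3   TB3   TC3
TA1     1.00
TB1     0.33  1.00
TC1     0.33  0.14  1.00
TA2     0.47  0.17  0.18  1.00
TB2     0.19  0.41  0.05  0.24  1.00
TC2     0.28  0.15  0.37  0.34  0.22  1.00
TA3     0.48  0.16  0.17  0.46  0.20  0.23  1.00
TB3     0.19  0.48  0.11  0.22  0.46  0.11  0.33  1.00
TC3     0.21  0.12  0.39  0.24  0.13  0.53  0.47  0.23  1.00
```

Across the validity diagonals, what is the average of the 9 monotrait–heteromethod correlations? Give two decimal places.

0.45

Convergent values: 0.47, 0.48, 0.46, 0.41, 0.48, 0.46, 0.37, 0.39, 0.53; mean = 4.05/9 = 0.45.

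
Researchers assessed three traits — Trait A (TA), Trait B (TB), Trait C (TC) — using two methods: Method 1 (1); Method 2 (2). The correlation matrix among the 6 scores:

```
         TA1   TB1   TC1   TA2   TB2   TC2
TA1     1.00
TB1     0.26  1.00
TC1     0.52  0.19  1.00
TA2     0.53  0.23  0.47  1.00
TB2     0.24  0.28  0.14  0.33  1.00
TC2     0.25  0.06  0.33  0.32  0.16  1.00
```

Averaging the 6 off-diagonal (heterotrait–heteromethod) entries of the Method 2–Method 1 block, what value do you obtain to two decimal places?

HTHM values (method 2 × method 1): 0.23, 0.47, 0.24, 0.14, 0.25, 0.06; mean = 1.39/6 = 0.23.

0.23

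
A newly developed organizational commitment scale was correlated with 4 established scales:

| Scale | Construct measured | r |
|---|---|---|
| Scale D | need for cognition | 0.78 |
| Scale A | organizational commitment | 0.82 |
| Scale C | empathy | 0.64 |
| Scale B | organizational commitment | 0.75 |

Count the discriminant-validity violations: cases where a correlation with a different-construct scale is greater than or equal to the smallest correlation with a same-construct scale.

Convergent (same construct = organizational commitment): Scale A, Scale B.
Smallest convergent = 0.75. Discriminant values: 0.78, 0.64; count ≥ 0.75 → 1.

1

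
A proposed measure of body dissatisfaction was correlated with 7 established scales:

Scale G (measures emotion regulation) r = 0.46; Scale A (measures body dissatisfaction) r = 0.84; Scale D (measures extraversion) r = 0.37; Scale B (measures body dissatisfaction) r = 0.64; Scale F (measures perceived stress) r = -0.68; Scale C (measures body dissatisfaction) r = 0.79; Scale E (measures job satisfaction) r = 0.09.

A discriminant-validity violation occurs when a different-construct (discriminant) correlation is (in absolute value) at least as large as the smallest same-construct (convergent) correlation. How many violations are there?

Convergent (same construct = body dissatisfaction): Scale A, Scale B, Scale C.
Smallest convergent = 0.64. Discriminant |r|: 0.46, 0.37, 0.68, 0.09; count ≥ 0.64 → 1.

1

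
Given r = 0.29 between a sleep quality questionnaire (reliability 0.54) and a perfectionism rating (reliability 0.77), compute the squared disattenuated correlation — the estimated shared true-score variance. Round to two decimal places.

0.20

Disattenuated r = 0.29 / √(0.54 × 0.77) = 0.29 / 0.6448 = 0.4498.
Shared true-score variance = 0.4498² = 0.2023 ≈ 0.20.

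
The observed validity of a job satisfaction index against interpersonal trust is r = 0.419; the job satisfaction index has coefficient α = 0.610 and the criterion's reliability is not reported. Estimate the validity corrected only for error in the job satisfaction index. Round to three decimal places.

0.536

Single correction: r_c = r_obs / √r_xx = 0.419 / √0.610 = 0.419 / 0.7810 ≈ 0.536.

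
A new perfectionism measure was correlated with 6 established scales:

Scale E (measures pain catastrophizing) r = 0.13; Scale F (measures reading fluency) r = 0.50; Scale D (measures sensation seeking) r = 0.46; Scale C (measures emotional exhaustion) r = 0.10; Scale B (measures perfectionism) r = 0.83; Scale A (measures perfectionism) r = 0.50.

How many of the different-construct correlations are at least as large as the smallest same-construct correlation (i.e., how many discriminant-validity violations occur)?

Convergent (same construct = perfectionism): Scale B, Scale A.
Smallest convergent = 0.50. Discriminant values: 0.13, 0.50, 0.46, 0.10; count ≥ 0.50 → 1.

1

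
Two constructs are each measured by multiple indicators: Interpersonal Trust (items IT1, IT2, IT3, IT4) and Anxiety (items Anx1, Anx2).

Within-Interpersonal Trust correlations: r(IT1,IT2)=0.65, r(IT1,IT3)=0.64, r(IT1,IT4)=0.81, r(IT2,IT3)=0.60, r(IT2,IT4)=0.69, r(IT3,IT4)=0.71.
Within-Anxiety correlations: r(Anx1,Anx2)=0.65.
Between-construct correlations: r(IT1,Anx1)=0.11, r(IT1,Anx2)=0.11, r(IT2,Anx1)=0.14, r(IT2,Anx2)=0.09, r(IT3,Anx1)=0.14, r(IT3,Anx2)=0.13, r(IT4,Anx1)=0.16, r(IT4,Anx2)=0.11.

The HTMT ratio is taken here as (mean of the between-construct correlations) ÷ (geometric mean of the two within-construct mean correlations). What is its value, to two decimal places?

Mean heterotrait r = 0.99/8 = 0.1238.
Mean within-IT = 4.10/6 = 0.6833; mean within-Anx = 0.65/1 = 0.6500.
Geometric mean = √(0.6833 × 0.6500) = 0.6664.
HTMT = 0.1238 / 0.6664 = 0.19.

0.19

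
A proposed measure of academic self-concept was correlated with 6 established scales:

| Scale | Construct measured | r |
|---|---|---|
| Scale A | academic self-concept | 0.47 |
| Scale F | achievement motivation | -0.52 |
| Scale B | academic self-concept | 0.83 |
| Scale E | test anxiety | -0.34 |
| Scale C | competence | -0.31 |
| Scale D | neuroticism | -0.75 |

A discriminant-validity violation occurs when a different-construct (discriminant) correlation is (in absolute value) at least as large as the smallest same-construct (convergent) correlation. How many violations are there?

2

Convergent (same construct = academic self-concept): Scale A, Scale B.
Smallest convergent = 0.47. Discriminant |r|: 0.52, 0.34, 0.31, 0.75; count ≥ 0.47 → 2.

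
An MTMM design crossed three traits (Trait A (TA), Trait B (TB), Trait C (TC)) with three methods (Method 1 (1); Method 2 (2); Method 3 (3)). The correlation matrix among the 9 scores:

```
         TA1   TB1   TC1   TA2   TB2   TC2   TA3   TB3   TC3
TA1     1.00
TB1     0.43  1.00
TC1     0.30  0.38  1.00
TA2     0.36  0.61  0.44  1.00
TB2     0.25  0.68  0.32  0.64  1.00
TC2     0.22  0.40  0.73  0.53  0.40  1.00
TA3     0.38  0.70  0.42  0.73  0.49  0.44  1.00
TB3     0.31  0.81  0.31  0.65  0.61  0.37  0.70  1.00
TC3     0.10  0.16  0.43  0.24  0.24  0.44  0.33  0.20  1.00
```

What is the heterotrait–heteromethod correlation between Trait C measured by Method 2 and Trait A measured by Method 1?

0.22

Different traits and methods: r(TC2, TA1) = 0.22.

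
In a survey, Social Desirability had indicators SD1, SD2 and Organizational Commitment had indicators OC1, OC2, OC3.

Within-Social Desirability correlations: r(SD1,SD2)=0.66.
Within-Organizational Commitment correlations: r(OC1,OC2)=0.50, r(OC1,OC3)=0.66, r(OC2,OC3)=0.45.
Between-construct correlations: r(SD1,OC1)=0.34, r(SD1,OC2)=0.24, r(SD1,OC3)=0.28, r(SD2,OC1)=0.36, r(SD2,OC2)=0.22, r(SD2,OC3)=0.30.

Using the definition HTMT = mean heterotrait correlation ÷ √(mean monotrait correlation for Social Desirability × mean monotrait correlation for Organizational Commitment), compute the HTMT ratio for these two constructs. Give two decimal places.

0.49

Between-construct mean = 1.74/6 = 0.2900.
Mean within-SD = 0.66/1 = 0.6600; mean within-OC = 1.61/3 = 0.5367.
Geometric mean = √(0.6600 × 0.5367) = 0.5952.
HTMT = 0.2900 / 0.5952 = 0.49.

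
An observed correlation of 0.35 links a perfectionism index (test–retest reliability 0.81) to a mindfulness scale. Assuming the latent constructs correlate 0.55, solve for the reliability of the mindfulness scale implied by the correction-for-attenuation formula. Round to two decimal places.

0.50

r_true = r_obs / √(r_xx · r_yy) ⇒ 0.55 = 0.35 / √(0.81 · r_yy).
√(0.81 · r_yy) = 0.35 / 0.55 = 0.6364; 0.81 · r_yy = 0.4050; r_yy = 0.4050 / 0.81 ≈ 0.50.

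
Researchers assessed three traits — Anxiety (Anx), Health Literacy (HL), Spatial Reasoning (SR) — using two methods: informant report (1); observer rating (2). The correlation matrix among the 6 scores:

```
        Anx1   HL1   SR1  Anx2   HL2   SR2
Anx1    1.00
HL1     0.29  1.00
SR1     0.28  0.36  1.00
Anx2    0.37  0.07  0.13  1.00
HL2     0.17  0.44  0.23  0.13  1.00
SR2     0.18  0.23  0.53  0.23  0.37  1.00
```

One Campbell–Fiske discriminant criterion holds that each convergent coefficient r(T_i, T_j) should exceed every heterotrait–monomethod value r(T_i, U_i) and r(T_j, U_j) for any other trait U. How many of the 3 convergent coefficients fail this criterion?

0

Each convergent coefficient versus the relevant comparison correlations:
Anx (methods 1·2): 0.37 vs {0.29, 0.13, 0.28, 0.23} → pass.
HL (methods 1·2): 0.44 vs {0.29, 0.13, 0.36, 0.37} → pass.
SR (methods 1·2): 0.53 vs {0.28, 0.23, 0.36, 0.37} → pass.
0 of 3 fail.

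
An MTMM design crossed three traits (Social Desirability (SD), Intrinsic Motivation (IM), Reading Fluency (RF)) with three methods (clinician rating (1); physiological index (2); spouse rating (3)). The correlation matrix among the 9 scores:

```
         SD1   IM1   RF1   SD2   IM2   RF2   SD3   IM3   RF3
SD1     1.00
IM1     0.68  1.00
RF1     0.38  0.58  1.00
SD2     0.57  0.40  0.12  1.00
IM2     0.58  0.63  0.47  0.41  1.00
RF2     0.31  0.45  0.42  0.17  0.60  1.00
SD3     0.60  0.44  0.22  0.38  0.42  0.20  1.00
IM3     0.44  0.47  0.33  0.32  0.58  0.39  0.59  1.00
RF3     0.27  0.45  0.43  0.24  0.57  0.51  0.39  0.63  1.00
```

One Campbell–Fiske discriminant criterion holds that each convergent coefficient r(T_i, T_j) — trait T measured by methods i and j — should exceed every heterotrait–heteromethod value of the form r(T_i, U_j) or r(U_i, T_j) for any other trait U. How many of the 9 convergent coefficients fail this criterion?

Checking each validity diagonal entry against its comparison values:
SD (methods 1·2): 0.57 vs {0.58, 0.40, 0.31, 0.12} → fail.
SD (methods 1·3): 0.60 vs {0.44, 0.44, 0.27, 0.22} → pass.
SD (methods 2·3): 0.38 vs {0.32, 0.42, 0.24, 0.20} → fail.
IM (methods 1·2): 0.63 vs {0.40, 0.58, 0.45, 0.47} → pass.
IM (methods 1·3): 0.47 vs {0.44, 0.44, 0.45, 0.33} → pass.
IM (methods 2·3): 0.58 vs {0.42, 0.32, 0.57, 0.39} → pass.
RF (methods 1·2): 0.42 vs {0.12, 0.31, 0.47, 0.45} → fail.
RF (methods 1·3): 0.43 vs {0.22, 0.27, 0.33, 0.45} → fail.
RF (methods 2·3): 0.51 vs {0.20, 0.24, 0.39, 0.57} → fail.
5 of 9 fail.

5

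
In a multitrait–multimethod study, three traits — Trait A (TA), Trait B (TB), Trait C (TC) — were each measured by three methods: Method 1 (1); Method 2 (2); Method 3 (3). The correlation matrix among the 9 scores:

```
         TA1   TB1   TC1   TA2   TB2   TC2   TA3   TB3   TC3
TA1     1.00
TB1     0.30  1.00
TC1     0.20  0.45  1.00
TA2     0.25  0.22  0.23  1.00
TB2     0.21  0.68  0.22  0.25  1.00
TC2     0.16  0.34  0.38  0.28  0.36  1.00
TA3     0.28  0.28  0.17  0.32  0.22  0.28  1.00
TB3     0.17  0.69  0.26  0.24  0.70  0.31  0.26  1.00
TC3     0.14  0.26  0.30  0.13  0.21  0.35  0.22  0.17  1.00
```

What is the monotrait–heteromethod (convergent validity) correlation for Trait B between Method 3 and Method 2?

0.70

Same trait (TB), different methods: r(TB3, TB2) = 0.70.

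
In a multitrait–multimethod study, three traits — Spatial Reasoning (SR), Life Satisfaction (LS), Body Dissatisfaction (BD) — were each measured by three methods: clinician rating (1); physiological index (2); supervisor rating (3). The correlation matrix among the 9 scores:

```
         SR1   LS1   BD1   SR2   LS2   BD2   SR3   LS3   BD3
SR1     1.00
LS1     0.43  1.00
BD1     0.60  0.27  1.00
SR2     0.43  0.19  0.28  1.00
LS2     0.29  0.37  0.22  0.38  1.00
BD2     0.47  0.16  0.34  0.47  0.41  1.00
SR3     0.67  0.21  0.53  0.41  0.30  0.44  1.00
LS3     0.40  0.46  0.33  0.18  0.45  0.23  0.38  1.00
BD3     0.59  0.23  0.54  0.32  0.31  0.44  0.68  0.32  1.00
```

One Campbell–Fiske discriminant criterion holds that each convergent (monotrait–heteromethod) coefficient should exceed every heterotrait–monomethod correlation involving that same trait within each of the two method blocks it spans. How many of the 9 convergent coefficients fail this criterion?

Checking each validity diagonal entry against its comparison values:
SR (methods 1·2): 0.43 vs {0.43, 0.38, 0.60, 0.47} → fail.
SR (methods 1·3): 0.67 vs {0.43, 0.38, 0.60, 0.68} → fail.
SR (methods 2·3): 0.41 vs {0.38, 0.38, 0.47, 0.68} → fail.
LS (methods 1·2): 0.37 vs {0.43, 0.38, 0.27, 0.41} → fail.
LS (methods 1·3): 0.46 vs {0.43, 0.38, 0.27, 0.32} → pass.
LS (methods 2·3): 0.45 vs {0.38, 0.38, 0.41, 0.32} → pass.
BD (methods 1·2): 0.34 vs {0.60, 0.47, 0.27, 0.41} → fail.
BD (methods 1·3): 0.54 vs {0.60, 0.68, 0.27, 0.32} → fail.
BD (methods 2·3): 0.44 vs {0.47, 0.68, 0.41, 0.32} → fail.
7 of 9 fail.

7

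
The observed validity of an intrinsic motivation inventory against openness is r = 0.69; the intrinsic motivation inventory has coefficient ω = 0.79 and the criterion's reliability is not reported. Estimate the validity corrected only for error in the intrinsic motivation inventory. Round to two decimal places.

0.78

Single correction: r_c = r_obs / √r_xx = 0.69 / √0.79 = 0.69 / 0.8888 ≈ 0.78.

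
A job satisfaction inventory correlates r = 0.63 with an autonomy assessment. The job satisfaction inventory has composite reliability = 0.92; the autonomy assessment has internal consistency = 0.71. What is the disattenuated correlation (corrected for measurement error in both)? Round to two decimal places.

0.78

r_true = r_obs / √(r_xx · r_yy) = 0.63 / √(0.92 × 0.71) = 0.63 / √0.6532 = 0.63 / 0.8082 ≈ 0.78.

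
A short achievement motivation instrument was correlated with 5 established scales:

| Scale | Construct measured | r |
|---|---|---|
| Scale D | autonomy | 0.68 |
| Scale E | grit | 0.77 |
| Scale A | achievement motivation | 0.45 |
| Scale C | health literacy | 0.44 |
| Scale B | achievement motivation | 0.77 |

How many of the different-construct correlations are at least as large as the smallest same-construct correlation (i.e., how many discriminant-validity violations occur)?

Convergent (same construct = achievement motivation): Scale A, Scale B.
Smallest convergent = 0.45. Discriminant values: 0.68, 0.77, 0.44; count ≥ 0.45 → 2.

2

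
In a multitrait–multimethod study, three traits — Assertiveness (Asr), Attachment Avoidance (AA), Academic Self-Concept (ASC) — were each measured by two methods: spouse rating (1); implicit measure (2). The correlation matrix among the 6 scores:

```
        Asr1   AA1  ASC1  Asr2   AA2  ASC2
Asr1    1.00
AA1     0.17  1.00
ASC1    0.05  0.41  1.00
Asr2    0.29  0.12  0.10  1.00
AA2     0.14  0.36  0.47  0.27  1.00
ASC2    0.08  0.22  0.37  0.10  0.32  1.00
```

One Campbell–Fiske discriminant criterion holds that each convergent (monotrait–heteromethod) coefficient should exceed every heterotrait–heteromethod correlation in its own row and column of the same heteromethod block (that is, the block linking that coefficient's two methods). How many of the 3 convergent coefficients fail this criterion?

Each convergent coefficient versus the relevant comparison correlations:
Asr (methods 1·2): 0.29 vs {0.14, 0.12, 0.08, 0.10} → pass.
AA (methods 1·2): 0.36 vs {0.12, 0.14, 0.22, 0.47} → fail.
ASC (methods 1·2): 0.37 vs {0.10, 0.08, 0.47, 0.22} → fail.
2 of 3 fail.

2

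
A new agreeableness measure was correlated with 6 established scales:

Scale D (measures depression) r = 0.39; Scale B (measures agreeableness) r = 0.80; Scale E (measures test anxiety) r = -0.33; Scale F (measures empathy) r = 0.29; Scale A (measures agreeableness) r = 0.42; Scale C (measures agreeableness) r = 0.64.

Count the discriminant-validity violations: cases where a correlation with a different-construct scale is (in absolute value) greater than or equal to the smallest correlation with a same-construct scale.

0

Convergent (same construct = agreeableness): Scale B, Scale A, Scale C.
Smallest convergent = 0.42. Discriminant |r|: 0.39, 0.33, 0.29; count ≥ 0.42 → 0.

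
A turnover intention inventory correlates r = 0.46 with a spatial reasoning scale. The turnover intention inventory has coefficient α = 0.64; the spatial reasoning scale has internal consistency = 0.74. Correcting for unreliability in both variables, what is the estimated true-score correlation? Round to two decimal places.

r_true = r_obs / √(r_xx · r_yy) = 0.46 / √(0.64 × 0.74) = 0.46 / √0.4736 = 0.46 / 0.6882 ≈ 0.67.

0.67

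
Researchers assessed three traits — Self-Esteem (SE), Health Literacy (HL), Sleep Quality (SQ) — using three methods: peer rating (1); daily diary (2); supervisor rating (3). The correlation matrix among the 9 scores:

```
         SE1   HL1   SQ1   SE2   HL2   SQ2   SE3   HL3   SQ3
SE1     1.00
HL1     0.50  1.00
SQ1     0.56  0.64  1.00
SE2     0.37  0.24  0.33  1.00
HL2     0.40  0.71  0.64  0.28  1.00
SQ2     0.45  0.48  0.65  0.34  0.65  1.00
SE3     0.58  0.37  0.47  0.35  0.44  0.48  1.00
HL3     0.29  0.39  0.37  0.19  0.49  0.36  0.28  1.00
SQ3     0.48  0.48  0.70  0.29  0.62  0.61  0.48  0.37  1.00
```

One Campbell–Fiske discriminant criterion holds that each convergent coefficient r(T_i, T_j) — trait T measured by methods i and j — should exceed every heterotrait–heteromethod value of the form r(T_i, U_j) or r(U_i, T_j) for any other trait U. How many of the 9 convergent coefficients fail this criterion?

5

Each convergent coefficient versus the relevant comparison correlations:
SE (methods 1·2): 0.37 vs {0.40, 0.24, 0.45, 0.33} → fail.
SE (methods 1·3): 0.58 vs {0.29, 0.37, 0.48, 0.47} → pass.
SE (methods 2·3): 0.35 vs {0.19, 0.44, 0.29, 0.48} → fail.
HL (methods 1·2): 0.71 vs {0.24, 0.40, 0.48, 0.64} → pass.
HL (methods 1·3): 0.39 vs {0.37, 0.29, 0.48, 0.37} → fail.
HL (methods 2·3): 0.49 vs {0.44, 0.19, 0.62, 0.36} → fail.
SQ (methods 1·2): 0.65 vs {0.33, 0.45, 0.64, 0.48} → pass.
SQ (methods 1·3): 0.70 vs {0.47, 0.48, 0.37, 0.48} → pass.
SQ (methods 2·3): 0.61 vs {0.48, 0.29, 0.36, 0.62} → fail.
5 of 9 fail.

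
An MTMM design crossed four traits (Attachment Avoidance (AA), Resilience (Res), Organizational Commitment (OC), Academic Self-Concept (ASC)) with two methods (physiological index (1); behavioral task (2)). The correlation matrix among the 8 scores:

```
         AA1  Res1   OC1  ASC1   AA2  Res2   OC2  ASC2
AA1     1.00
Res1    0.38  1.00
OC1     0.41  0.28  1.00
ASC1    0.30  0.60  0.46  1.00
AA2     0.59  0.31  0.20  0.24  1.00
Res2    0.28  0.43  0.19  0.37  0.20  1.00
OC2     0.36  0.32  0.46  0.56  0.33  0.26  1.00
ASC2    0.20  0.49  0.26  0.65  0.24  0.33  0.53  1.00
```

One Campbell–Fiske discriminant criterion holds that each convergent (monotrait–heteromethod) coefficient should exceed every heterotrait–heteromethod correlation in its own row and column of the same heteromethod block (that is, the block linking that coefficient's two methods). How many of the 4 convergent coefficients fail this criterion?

Each convergent coefficient versus the relevant comparison correlations:
AA (methods 1·2): 0.59 vs {0.28, 0.31, 0.36, 0.20, 0.20, 0.24} → pass.
Res (methods 1·2): 0.43 vs {0.31, 0.28, 0.32, 0.19, 0.49, 0.37} → fail.
OC (methods 1·2): 0.46 vs {0.20, 0.36, 0.19, 0.32, 0.26, 0.56} → fail.
ASC (methods 1·2): 0.65 vs {0.24, 0.20, 0.37, 0.49, 0.56, 0.26} → pass.
2 of 4 fail.

2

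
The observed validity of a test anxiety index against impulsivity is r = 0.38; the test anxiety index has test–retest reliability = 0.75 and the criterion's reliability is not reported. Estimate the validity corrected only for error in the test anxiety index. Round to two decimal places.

0.44

Single correction: r_c = r_obs / √r_xx = 0.38 / √0.75 = 0.38 / 0.8660 ≈ 0.44.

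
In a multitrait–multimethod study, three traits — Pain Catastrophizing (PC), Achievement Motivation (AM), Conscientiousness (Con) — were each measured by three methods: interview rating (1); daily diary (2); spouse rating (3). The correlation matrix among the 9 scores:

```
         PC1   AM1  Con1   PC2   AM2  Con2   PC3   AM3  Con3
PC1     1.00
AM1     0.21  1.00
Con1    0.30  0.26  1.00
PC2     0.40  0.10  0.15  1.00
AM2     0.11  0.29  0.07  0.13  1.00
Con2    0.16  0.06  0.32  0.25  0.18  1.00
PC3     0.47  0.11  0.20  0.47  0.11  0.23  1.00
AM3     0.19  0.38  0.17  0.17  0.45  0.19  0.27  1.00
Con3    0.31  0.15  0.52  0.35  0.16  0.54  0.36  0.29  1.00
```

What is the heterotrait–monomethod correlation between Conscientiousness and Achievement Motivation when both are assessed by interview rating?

0.26

Different traits, same method: r(Con1, AM1) = 0.26.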